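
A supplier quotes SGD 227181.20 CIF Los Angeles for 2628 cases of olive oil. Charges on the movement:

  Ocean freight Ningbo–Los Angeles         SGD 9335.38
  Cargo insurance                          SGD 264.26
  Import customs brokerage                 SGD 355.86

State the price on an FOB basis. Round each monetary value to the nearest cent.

Not relevant to the conversion: brokerage — on the buyer under both terms; not part of either seller's price.
From CIF to FOB, the seller no longer bears: freight, insurance.
FOB price = 227181.20 − 9335.38 − 264.26 = 217581.56

FOB price: SGD 217581.56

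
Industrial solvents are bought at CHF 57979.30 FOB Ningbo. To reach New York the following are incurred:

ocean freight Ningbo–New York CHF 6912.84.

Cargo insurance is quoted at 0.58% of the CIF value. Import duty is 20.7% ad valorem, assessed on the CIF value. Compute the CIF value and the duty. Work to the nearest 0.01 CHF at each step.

Let C be the CIF value. C = FOB price + freight + 0.58% × C
C − 0.58% × C = 57979.30 + 6912.84
0.9942 × C = 64892.14
C = 64892.14 / 0.9942 = 65270.71
Insurance premium = 0.58% × 65270.71 = 378.57
Import duty = 65270.71 × 20.7% = 13511.04

CIF value: CHF 65270.71; import duty: CHF 13511.04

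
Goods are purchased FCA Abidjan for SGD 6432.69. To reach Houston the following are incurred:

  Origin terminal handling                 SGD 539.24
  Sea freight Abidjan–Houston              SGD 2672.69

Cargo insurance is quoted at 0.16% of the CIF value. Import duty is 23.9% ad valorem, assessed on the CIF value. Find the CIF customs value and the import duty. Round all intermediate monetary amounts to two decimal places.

Let C be the CIF value. C = FCA price + pre-shipment costs + freight + 0.16% × C
C − 0.16% × C = 6432.69 + 539.24 + 2672.69
0.9984 × C = 9644.62
C = 9644.62 / 0.9984 = 9660.08
Insurance premium = 0.16% × 9660.08 = 15.46
Import duty = 9660.08 × 23.9% = 2308.76

CIF value: SGD 9660.08; import duty: SGD 2308.76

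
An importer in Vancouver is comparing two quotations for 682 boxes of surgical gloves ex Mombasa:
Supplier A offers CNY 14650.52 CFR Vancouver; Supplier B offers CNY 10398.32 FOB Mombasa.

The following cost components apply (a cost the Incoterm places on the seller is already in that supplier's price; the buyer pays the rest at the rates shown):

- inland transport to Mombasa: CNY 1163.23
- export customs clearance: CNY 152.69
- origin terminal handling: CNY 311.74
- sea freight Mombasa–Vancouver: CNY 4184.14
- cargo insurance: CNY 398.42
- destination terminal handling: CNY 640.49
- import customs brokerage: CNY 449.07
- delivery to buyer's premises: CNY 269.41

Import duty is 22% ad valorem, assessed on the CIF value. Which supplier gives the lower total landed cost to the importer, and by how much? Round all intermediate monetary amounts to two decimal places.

Supplier B is cheaper by CNY 83.04

Supplier A (CFR):
CIF value = CFR price + insurance = 14650.52 + 398.42 = 15048.94
Import duty = 15048.94 × 22% = 3310.77
Buyer bears (A): 398.42 + 640.49 + 449.07 + 269.41 = 1757.39
Landed cost (A) = invoice 14650.52 + 1757.39 + duty 3310.77 = 19718.68
Supplier B (FOB):
CIF value = FOB price + freight + insurance = 10398.32 + 4184.14 + 398.42 = 14980.88
Import duty = 14980.88 × 22% = 3295.79
Buyer bears (B): 4184.14 + 398.42 + 640.49 + 449.07 + 269.41 = 5941.53
Landed cost (B) = invoice 10398.32 + 5941.53 + duty 3295.79 = 19635.64
Difference = |19718.68 − 19635.64| = 83.04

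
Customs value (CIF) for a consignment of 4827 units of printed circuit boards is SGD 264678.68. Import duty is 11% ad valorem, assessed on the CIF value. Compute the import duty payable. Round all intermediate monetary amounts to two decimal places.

Import duty: SGD 29114.65

Import duty = 264678.68 × 11% = 29114.65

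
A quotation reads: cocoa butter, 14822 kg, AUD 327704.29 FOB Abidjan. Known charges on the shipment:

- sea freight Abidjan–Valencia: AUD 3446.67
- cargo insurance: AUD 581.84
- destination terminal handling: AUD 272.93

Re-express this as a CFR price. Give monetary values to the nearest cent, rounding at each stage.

CFR price: AUD 331150.96

Not relevant to the conversion: insurance, destination terminal — on the buyer under both terms; not part of either seller's price.
From FOB to CFR, the seller additionally bears: freight.
CFR price = 327704.29 + 3446.67 = 331150.96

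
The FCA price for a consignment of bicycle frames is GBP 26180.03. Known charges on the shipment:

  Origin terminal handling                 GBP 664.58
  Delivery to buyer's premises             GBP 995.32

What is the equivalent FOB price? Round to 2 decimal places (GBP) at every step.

Not relevant to the conversion: delivery — on the buyer under both terms; not part of either seller's price.
From FCA to FOB, the seller additionally bears: origin terminal.
FOB price = 26180.03 + 664.58 = 26844.61

FOB price: GBP 26844.61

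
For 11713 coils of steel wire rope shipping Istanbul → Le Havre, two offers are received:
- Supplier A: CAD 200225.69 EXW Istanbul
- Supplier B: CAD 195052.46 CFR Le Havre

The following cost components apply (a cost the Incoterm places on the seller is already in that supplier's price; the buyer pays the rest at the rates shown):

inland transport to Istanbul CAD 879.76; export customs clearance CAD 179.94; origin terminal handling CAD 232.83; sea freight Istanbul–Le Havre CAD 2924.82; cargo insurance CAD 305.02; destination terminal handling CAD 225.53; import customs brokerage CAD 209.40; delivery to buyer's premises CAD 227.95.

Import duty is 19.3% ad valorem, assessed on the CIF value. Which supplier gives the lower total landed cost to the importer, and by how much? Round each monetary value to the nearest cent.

Supplier B is cheaper by CAD 11202.97

Supplier A (EXW):
CIF value = EXW price + inland to port + export clearance + origin terminal + freight + insurance = 200225.69 + 879.76 + 179.94 + 232.83 + 2924.82 + 305.02 = 204748.06
Import duty = 204748.06 × 19.3% = 39516.38
Buyer bears (A): 879.76 + 179.94 + 232.83 + 2924.82 + 305.02 + 225.53 + 209.40 + 227.95 = 5185.25
Landed cost (A) = invoice 200225.69 + 5185.25 + duty 39516.38 = 244927.32
Supplier B (CFR):
CIF value = CFR price + insurance = 195052.46 + 305.02 = 195357.48
Import duty = 195357.48 × 19.3% = 37703.99
Buyer bears (B): 305.02 + 225.53 + 209.40 + 227.95 = 967.90
Landed cost (B) = invoice 195052.46 + 967.90 + duty 37703.99 = 233724.35
Difference = |244927.32 − 233724.35| = 11202.97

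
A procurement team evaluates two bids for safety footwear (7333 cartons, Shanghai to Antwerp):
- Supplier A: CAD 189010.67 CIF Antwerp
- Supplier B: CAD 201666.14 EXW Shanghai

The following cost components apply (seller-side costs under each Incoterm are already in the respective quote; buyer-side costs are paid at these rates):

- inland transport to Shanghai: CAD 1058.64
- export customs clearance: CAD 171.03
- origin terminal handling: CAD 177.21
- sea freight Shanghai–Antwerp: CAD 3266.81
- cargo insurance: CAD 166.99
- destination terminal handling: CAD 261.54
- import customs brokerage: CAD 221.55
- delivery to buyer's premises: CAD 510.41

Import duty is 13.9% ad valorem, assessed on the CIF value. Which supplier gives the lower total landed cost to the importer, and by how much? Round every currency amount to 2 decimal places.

Supplier A (CIF):
The CIF price already equals the CIF value: 189010.67
Import duty = 189010.67 × 13.9% = 26272.48
Buyer bears (A): 261.54 + 221.55 + 510.41 = 993.50
Landed cost (A) = invoice 189010.67 + 993.50 + duty 26272.48 = 216276.65
Supplier B (EXW):
CIF value = EXW price + inland to port + export clearance + origin terminal + freight + insurance = 201666.14 + 1058.64 + 171.03 + 177.21 + 3266.81 + 166.99 = 206506.82
Import duty = 206506.82 × 13.9% = 28704.45
Buyer bears (B): 1058.64 + 171.03 + 177.21 + 3266.81 + 166.99 + 261.54 + 221.55 + 510.41 = 5834.18
Landed cost (B) = invoice 201666.14 + 5834.18 + duty 28704.45 = 236204.77
Difference = |216276.65 − 236204.77| = 19928.12

Supplier A is cheaper by CAD 19928.12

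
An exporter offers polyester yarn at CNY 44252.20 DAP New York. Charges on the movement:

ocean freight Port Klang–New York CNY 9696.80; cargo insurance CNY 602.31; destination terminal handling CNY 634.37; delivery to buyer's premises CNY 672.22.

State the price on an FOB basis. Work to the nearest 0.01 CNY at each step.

FOB price: CNY 32646.50

From DAP to FOB, the seller no longer bears: freight, insurance, destination terminal, delivery.
FOB price = 44252.20 − 9696.80 − 602.31 − 634.37 − 672.22 = 32646.50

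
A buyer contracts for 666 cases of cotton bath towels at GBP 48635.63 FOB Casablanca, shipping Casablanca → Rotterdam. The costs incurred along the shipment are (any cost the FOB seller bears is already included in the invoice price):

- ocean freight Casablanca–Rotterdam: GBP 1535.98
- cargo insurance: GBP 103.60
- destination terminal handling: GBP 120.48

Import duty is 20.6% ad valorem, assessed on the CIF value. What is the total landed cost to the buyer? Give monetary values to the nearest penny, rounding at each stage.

FOB: the seller bears costs until goods are on board at the origin port; the buyer bears freight, insurance and all costs thereafter.
CIF value = FOB price + freight + insurance = 48635.63 + 1535.98 + 103.60 = 50275.21
Import duty = 50275.21 × 20.6% = 10356.69
Buyer bears: freight 1535.98 + insurance 103.60 + destination terminal 120.48 + duty 10356.69 = 12116.75
Landed cost = invoice 48635.63 + 12116.75 = 60752.38

Total landed cost: GBP 60752.38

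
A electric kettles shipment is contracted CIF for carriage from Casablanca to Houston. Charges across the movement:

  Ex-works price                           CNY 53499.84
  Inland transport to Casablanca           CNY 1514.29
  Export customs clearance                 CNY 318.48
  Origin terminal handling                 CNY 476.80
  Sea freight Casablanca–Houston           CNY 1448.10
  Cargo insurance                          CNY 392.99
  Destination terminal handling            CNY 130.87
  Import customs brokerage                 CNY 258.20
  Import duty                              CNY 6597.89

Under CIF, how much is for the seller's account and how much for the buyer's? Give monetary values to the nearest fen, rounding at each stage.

CIF: the seller pays costs through ocean freight and marine insurance to the destination port.
Seller's account: goods 53499.84 + inland to port 1514.29 + export clearance 318.48 + origin terminal 476.80 + freight 1448.10 + insurance 392.99 = 57650.50
Buyer's account: destination terminal 130.87 + brokerage 258.20 + duty 6597.89 = 6986.96

Seller: CNY 57650.50; buyer: CNY 6986.96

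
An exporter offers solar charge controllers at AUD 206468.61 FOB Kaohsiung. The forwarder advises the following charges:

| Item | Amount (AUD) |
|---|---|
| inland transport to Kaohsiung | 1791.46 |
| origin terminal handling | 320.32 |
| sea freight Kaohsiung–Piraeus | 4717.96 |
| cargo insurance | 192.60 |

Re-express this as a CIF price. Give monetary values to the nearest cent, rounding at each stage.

Not relevant to the conversion: origin terminal, inland to port — on the seller under both FOB and CIF; already in the FOB price and stays in the CIF price.
From FOB to CIF, the seller additionally bears: freight, insurance.
CIF price = 206468.61 + 4717.96 + 192.60 = 211379.17

CIF price: AUD 211379.17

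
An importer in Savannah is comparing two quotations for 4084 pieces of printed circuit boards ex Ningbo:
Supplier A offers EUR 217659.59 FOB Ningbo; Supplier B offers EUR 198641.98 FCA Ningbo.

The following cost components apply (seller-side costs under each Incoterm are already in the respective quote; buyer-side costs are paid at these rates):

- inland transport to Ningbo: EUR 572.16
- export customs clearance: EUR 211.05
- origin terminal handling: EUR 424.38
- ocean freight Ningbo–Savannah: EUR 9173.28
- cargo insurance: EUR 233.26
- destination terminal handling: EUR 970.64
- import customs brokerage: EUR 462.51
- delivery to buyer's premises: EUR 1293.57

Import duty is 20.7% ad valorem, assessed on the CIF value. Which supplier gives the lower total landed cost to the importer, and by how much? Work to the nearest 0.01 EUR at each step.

Supplier B is cheaper by EUR 22442.03

Supplier A (FOB):
CIF value = FOB price + freight + insurance = 217659.59 + 9173.28 + 233.26 = 227066.13
Import duty = 227066.13 × 20.7% = 47002.69
Buyer bears (A): 9173.28 + 233.26 + 970.64 + 462.51 + 1293.57 = 12133.26
Landed cost (A) = invoice 217659.59 + 12133.26 + duty 47002.69 = 276795.54
Supplier B (FCA):
CIF value = FCA price + origin terminal + freight + insurance = 198641.98 + 424.38 + 9173.28 + 233.26 = 208472.90
Import duty = 208472.90 × 20.7% = 43153.89
Buyer bears (B): 424.38 + 9173.28 + 233.26 + 970.64 + 462.51 + 1293.57 = 12557.64
Landed cost (B) = invoice 198641.98 + 12557.64 + duty 43153.89 = 254353.51
Difference = |276795.54 − 254353.51| = 22442.03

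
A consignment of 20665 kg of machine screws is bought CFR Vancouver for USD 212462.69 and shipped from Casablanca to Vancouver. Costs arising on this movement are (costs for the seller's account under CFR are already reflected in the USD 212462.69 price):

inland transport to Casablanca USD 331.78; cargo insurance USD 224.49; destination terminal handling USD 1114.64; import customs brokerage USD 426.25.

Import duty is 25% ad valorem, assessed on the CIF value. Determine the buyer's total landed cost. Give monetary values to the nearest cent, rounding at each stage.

Total landed cost: USD 267399.87

CFR: the seller pays costs through ocean freight to the destination port, but not insurance.
Already in the invoice (seller's account under CFR): inland to port — exclude.
CIF value = CFR price + insurance = 212462.69 + 224.49 = 212687.18
Import duty = 212687.18 × 25% = 53171.80
Buyer bears: insurance 224.49 + destination terminal 1114.64 + brokerage 426.25 + duty 53171.80 = 54937.18
Landed cost = invoice 212462.69 + 54937.18 = 267399.87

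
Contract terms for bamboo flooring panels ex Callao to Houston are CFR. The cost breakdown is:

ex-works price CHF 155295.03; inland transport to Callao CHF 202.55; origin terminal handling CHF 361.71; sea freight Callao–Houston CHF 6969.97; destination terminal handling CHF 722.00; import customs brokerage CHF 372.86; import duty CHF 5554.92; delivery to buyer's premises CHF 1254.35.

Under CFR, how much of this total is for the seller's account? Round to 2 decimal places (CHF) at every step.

Seller's account: CHF 162829.26

CFR: the seller pays costs through ocean freight to the destination port, but not insurance.
Seller's account: goods 155295.03 + inland to port 202.55 + origin terminal 361.71 + freight 6969.97 = 162829.26
Buyer's account: destination terminal 722.00 + brokerage 372.86 + duty 5554.92 + delivery 1254.35 = 7904.13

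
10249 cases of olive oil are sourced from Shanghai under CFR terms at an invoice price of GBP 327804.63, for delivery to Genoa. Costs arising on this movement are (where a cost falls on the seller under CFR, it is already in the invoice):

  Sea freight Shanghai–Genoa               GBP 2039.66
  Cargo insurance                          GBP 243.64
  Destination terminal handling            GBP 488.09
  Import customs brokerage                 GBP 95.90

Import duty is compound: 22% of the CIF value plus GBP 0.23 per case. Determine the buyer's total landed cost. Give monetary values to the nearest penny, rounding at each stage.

Total landed cost: GBP 403160.15

CFR: the seller pays costs through ocean freight to the destination port, but not insurance.
Already in the invoice (seller's account under CFR): freight — exclude.
CIF value = CFR price + insurance = 327804.63 + 243.64 = 328048.27
Ad valorem component: 328048.27 × 22% = 72170.62
Specific component: 10249 × 0.23 = 2357.27
Import duty = 72170.62 + 2357.27 = 74527.89
Buyer bears: insurance 243.64 + destination terminal 488.09 + brokerage 95.90 + duty 74527.89 = 75355.52
Landed cost = invoice 327804.63 + 75355.52 = 403160.15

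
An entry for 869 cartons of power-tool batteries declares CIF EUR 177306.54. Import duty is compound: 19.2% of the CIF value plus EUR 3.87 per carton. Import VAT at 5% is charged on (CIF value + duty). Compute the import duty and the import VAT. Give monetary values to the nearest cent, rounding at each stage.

Import duty: EUR 37405.89; import VAT: EUR 10735.62

Ad valorem component: 177306.54 × 19.2% = 34042.86
Specific component: 869 × 3.87 = 3363.03
Import duty = 34042.86 + 3363.03 = 37405.89
VAT base = CIF + duty = 177306.54 + 37405.89 = 214712.43
Import VAT = 214712.43 × 5% = 10735.62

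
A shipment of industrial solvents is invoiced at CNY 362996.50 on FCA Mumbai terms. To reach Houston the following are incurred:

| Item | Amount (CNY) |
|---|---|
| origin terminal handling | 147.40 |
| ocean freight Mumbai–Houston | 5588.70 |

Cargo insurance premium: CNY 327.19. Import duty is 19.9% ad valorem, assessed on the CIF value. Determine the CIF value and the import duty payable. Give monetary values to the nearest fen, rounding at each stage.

CIF value: CNY 369059.79; import duty: CNY 73442.90

CIF = FCA price + pre-shipment costs + freight + insurance
CIF = 362996.50 + 147.40 + 5588.70 + 327.19 = 369059.79
Import duty = 369059.79 × 19.9% = 73442.90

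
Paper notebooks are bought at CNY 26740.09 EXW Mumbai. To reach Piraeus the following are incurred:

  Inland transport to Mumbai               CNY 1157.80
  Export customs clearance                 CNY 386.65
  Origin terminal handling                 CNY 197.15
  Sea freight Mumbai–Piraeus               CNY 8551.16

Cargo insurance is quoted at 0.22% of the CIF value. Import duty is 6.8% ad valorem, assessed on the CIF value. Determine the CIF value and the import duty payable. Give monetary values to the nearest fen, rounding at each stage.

CIF value: CNY 37114.50; import duty: CNY 2523.79

Let C be the CIF value. C = EXW price + pre-shipment costs + freight + 0.22% × C
C − 0.22% × C = 26740.09 + 1157.80 + 386.65 + 197.15 + 8551.16
0.9978 × C = 37032.85
C = 37032.85 / 0.9978 = 37114.50
Insurance premium = 0.22% × 37114.50 = 81.65
Import duty = 37114.50 × 6.8% = 2523.79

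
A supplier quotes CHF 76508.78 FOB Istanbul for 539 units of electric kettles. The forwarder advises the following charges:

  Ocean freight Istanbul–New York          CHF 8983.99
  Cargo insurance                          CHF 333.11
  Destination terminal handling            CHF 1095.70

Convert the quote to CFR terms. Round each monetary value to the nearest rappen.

Not relevant to the conversion: destination terminal, insurance — on the buyer under both terms; not part of either seller's price.
From FOB to CFR, the seller additionally bears: freight.
CFR price = 76508.78 + 8983.99 = 85492.77

CFR price: CHF 85492.77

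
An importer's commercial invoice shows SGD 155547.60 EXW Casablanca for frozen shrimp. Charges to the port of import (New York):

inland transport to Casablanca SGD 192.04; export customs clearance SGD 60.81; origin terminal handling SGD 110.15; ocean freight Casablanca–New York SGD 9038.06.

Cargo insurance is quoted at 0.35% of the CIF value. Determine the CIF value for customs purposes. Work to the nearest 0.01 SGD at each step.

Let C be the CIF value. C = EXW price + pre-shipment costs + freight + 0.35% × C
C − 0.35% × C = 155547.60 + 192.04 + 60.81 + 110.15 + 9038.06
0.9965 × C = 164948.66
C = 164948.66 / 0.9965 = 165528.01
Insurance premium = 0.35% × 165528.01 = 579.35

CIF value: SGD 165528.01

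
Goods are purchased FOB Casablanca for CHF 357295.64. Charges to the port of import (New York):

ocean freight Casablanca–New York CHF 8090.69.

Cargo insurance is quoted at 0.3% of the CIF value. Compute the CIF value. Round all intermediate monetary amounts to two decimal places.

Let C be the CIF value. C = FOB price + freight + 0.3% × C
C − 0.3% × C = 357295.64 + 8090.69
0.997 × C = 365386.33
C = 365386.33 / 0.997 = 366485.79
Insurance premium = 0.3% × 366485.79 = 1099.46

CIF value: CHF 366485.79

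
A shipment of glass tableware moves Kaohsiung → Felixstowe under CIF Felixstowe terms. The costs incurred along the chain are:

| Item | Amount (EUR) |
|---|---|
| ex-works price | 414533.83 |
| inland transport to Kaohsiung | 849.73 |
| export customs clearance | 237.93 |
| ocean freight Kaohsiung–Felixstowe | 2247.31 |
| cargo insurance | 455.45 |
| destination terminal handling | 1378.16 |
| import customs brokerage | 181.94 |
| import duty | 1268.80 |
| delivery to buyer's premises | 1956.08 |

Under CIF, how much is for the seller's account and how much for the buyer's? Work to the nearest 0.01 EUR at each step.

Seller: EUR 418324.25; buyer: EUR 4784.98

CIF: the seller pays costs through ocean freight and marine insurance to the destination port.
Seller's account: goods 414533.83 + inland to port 849.73 + export clearance 237.93 + freight 2247.31 + insurance 455.45 = 418324.25
Buyer's account: destination terminal 1378.16 + brokerage 181.94 + duty 1268.80 + delivery 1956.08 = 4784.98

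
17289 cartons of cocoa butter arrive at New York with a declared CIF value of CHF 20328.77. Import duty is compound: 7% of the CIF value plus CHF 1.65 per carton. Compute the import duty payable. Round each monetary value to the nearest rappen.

Import duty: CHF 29949.86

Ad valorem component: 20328.77 × 7% = 1423.01
Specific component: 17289 × 1.65 = 28526.85
Import duty = 1423.01 + 28526.85 = 29949.86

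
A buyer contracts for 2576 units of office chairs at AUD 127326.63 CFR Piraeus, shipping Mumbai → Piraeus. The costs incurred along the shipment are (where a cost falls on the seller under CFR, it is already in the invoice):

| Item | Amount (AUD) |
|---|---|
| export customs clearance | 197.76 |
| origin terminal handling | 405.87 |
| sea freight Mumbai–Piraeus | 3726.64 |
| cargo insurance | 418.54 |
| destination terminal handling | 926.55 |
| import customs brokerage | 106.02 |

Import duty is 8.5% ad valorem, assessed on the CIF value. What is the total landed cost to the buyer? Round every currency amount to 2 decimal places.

CFR: the seller pays costs through ocean freight to the destination port, but not insurance.
Already in the invoice (seller's account under CFR): export clearance, origin terminal, freight — exclude.
CIF value = CFR price + insurance = 127326.63 + 418.54 = 127745.17
Import duty = 127745.17 × 8.5% = 10858.34
Buyer bears: insurance 418.54 + destination terminal 926.55 + brokerage 106.02 + duty 10858.34 = 12309.45
Landed cost = invoice 127326.63 + 12309.45 = 139636.08

Total landed cost: AUD 139636.08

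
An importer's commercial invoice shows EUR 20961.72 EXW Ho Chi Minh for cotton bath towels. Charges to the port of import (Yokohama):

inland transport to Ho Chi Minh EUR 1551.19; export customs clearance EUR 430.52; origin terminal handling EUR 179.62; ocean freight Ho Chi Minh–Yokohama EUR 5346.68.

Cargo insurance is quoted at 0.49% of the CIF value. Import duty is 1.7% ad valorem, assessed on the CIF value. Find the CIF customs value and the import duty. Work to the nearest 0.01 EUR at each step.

CIF value: EUR 28609.92; import duty: EUR 486.37

Let C be the CIF value. C = EXW price + pre-shipment costs + freight + 0.49% × C
C − 0.49% × C = 20961.72 + 1551.19 + 430.52 + 179.62 + 5346.68
0.9951 × C = 28469.73
C = 28469.73 / 0.9951 = 28609.92
Insurance premium = 0.49% × 28609.92 = 140.19
Import duty = 28609.92 × 1.7% = 486.37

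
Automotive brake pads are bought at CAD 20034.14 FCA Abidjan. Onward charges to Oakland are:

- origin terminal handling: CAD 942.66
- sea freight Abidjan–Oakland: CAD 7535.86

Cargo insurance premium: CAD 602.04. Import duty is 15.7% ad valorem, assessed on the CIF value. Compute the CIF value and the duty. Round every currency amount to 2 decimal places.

CIF = FCA price + pre-shipment costs + freight + insurance
CIF = 20034.14 + 942.66 + 7535.86 + 602.04 = 29114.70
Import duty = 29114.70 × 15.7% = 4571.01

CIF value: CAD 29114.70; import duty: CAD 4571.01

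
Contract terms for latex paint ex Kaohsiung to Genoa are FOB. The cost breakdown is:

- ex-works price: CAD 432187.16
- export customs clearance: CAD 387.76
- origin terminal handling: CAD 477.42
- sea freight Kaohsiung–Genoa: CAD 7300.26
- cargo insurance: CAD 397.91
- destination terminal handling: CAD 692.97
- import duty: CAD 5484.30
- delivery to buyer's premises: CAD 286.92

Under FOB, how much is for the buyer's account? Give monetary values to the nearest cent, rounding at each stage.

Buyer's account: CAD 14162.36

FOB: the seller bears costs until goods are on board at the origin port; the buyer bears freight, insurance and all costs thereafter.
Seller's account: goods 432187.16 + export clearance 387.76 + origin terminal 477.42 = 433052.34
Buyer's account: freight 7300.26 + insurance 397.91 + destination terminal 692.97 + duty 5484.30 + delivery 286.92 = 14162.36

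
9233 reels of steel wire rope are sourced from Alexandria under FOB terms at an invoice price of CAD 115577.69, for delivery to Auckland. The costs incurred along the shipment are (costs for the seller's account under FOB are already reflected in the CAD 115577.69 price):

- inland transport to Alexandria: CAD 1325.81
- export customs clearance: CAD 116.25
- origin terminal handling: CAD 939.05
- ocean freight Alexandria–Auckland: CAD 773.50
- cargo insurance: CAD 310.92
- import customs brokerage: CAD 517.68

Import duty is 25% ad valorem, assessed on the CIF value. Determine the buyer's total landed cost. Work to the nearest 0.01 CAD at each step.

FOB: the seller bears costs until goods are on board at the origin port; the buyer bears freight, insurance and all costs thereafter.
Already in the invoice (seller's account under FOB): inland to port, export clearance, origin terminal — exclude.
CIF value = FOB price + freight + insurance = 115577.69 + 773.50 + 310.92 = 116662.11
Import duty = 116662.11 × 25% = 29165.53
Buyer bears: freight 773.50 + insurance 310.92 + brokerage 517.68 + duty 29165.53 = 30767.63
Landed cost = invoice 115577.69 + 30767.63 = 146345.32

Total landed cost: CAD 146345.32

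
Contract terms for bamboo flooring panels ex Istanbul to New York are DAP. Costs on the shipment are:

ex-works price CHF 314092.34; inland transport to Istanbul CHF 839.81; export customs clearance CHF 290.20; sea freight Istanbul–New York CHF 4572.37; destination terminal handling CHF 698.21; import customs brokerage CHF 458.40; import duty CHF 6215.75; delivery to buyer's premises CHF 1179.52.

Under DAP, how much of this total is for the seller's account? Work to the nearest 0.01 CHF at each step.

DAP: the seller bears all costs to the named destination except import duty and clearance.
Seller's account: goods 314092.34 + inland to port 839.81 + export clearance 290.20 + freight 4572.37 + destination terminal 698.21 + delivery 1179.52 = 321672.45
Buyer's account: brokerage 458.40 + duty 6215.75 = 6674.15

Seller's account: CHF 321672.45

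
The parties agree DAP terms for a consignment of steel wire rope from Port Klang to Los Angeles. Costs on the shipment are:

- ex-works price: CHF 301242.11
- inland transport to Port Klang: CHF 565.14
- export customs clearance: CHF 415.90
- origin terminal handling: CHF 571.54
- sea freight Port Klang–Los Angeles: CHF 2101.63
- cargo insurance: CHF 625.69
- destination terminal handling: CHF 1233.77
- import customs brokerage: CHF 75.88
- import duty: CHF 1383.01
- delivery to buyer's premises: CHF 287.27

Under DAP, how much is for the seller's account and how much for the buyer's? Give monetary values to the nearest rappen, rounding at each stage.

Seller: CHF 307043.05; buyer: CHF 1458.89

DAP: the seller bears all costs to the named destination except import duty and clearance.
Seller's account: goods 301242.11 + inland to port 565.14 + export clearance 415.90 + origin terminal 571.54 + freight 2101.63 + insurance 625.69 + destination terminal 1233.77 + delivery 287.27 = 307043.05
Buyer's account: brokerage 75.88 + duty 1383.01 = 1458.89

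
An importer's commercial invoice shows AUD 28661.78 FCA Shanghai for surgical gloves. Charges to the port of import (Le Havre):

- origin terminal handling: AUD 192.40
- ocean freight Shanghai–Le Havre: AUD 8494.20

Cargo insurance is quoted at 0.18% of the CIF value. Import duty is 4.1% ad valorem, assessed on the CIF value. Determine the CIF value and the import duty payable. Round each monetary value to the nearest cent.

Let C be the CIF value. C = FCA price + pre-shipment costs + freight + 0.18% × C
C − 0.18% × C = 28661.78 + 192.40 + 8494.20
0.9982 × C = 37348.38
C = 37348.38 / 0.9982 = 37415.73
Insurance premium = 0.18% × 37415.73 = 67.35
Import duty = 37415.73 × 4.1% = 1534.04

CIF value: AUD 37415.73; import duty: AUD 1534.04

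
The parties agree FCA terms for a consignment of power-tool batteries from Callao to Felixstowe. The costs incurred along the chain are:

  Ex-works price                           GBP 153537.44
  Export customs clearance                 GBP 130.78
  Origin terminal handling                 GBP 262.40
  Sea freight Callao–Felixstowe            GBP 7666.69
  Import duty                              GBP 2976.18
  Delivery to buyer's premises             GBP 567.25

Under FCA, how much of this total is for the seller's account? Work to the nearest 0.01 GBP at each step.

Seller's account: GBP 153668.22

FCA: the seller delivers export-cleared goods to the carrier; the buyer bears costs from that point.
Seller's account: goods 153537.44 + export clearance 130.78 = 153668.22
Buyer's account: origin terminal 262.40 + freight 7666.69 + duty 2976.18 + delivery 567.25 = 11472.52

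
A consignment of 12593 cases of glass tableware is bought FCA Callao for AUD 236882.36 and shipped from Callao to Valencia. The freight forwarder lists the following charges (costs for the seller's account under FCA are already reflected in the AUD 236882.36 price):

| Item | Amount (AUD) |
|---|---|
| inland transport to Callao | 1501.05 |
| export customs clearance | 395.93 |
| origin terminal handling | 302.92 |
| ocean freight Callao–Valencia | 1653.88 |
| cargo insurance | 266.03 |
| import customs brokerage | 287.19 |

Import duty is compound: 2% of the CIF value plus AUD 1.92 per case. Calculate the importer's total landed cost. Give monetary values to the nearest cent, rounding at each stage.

FCA: the seller delivers export-cleared goods to the carrier; the buyer bears costs from that point.
Already in the invoice (seller's account under FCA): inland to port, export clearance — exclude.
CIF value = FCA price + origin terminal + freight + insurance = 236882.36 + 302.92 + 1653.88 + 266.03 = 239105.19
Ad valorem component: 239105.19 × 2% = 4782.10
Specific component: 12593 × 1.92 = 24178.56
Import duty = 4782.10 + 24178.56 = 28960.66
Buyer bears: origin terminal 302.92 + freight 1653.88 + insurance 266.03 + brokerage 287.19 + duty 28960.66 = 31470.68
Landed cost = invoice 236882.36 + 31470.68 = 268353.04

Total landed cost: AUD 268353.04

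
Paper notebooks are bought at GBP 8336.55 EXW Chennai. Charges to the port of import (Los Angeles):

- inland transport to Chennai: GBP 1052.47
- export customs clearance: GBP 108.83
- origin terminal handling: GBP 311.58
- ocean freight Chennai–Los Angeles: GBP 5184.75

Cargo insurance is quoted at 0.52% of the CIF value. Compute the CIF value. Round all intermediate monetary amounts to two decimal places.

CIF value: GBP 15072.56

Let C be the CIF value. C = EXW price + pre-shipment costs + freight + 0.52% × C
C − 0.52% × C = 8336.55 + 1052.47 + 108.83 + 311.58 + 5184.75
0.9948 × C = 14994.18
C = 14994.18 / 0.9948 = 15072.56
Insurance premium = 0.52% × 15072.56 = 78.38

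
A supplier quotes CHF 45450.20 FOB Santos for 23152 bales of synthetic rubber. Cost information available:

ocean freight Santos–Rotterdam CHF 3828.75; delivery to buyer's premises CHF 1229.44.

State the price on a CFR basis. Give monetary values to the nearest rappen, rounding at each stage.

Not relevant to the conversion: delivery — on the buyer under both terms; not part of either seller's price.
From FOB to CFR, the seller additionally bears: freight.
CFR price = 45450.20 + 3828.75 = 49278.95

CFR price: CHF 49278.95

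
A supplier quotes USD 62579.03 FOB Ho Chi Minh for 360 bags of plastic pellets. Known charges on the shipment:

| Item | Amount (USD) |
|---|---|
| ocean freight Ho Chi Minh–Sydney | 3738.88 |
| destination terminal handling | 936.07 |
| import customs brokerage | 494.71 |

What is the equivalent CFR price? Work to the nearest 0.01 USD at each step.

Not relevant to the conversion: brokerage, destination terminal — on the buyer under both terms; not part of either seller's price.
From FOB to CFR, the seller additionally bears: freight.
CFR price = 62579.03 + 3738.88 = 66317.91

CFR price: USD 66317.91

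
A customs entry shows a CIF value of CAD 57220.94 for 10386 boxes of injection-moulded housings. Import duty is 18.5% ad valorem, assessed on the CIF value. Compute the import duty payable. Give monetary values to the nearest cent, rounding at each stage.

Import duty: CAD 10585.87

Import duty = 57220.94 × 18.5% = 10585.87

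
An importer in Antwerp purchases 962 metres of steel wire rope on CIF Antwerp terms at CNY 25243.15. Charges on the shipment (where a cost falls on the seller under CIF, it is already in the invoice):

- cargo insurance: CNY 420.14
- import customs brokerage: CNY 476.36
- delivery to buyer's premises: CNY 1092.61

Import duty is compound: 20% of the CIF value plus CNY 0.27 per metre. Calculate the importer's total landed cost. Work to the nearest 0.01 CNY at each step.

Total landed cost: CNY 32120.49

CIF: the seller pays costs through ocean freight and marine insurance to the destination port.
Already in the invoice (seller's account under CIF): insurance — exclude.
The CIF price already equals the CIF value: 25243.15
Ad valorem component: 25243.15 × 20% = 5048.63
Specific component: 962 × 0.27 = 259.74
Import duty = 5048.63 + 259.74 = 5308.37
Buyer bears: brokerage 476.36 + delivery 1092.61 + duty 5308.37 = 6877.34
Landed cost = invoice 25243.15 + 6877.34 = 32120.49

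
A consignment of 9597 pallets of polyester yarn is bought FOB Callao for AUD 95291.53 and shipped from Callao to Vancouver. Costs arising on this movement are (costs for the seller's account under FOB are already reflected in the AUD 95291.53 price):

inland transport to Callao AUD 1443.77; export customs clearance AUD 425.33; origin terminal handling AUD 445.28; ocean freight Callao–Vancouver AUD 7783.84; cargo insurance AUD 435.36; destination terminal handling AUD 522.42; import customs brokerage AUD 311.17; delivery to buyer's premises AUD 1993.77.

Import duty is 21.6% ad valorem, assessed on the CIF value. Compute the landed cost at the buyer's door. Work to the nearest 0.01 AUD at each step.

Total landed cost: AUD 128696.41

FOB: the seller bears costs until goods are on board at the origin port; the buyer bears freight, insurance and all costs thereafter.
Already in the invoice (seller's account under FOB): inland to port, export clearance, origin terminal — exclude.
CIF value = FOB price + freight + insurance = 95291.53 + 7783.84 + 435.36 = 103510.73
Import duty = 103510.73 × 21.6% = 22358.32
Buyer bears: freight 7783.84 + insurance 435.36 + destination terminal 522.42 + brokerage 311.17 + delivery 1993.77 + duty 22358.32 = 33404.88
Landed cost = invoice 95291.53 + 33404.88 = 128696.41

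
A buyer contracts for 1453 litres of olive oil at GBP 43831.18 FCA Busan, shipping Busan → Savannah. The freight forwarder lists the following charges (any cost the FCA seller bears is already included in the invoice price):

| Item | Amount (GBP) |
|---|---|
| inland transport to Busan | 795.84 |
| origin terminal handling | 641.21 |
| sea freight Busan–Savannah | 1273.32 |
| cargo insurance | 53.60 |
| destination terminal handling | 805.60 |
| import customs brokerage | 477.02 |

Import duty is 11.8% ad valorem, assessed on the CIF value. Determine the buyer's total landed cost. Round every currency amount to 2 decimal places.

FCA: the seller delivers export-cleared goods to the carrier; the buyer bears costs from that point.
Already in the invoice (seller's account under FCA): inland to port — exclude.
CIF value = FCA price + origin terminal + freight + insurance = 43831.18 + 641.21 + 1273.32 + 53.60 = 45799.31
Import duty = 45799.31 × 11.8% = 5404.32
Buyer bears: origin terminal 641.21 + freight 1273.32 + insurance 53.60 + destination terminal 805.60 + brokerage 477.02 + duty 5404.32 = 8655.07
Landed cost = invoice 43831.18 + 8655.07 = 52486.25

Total landed cost: GBP 52486.25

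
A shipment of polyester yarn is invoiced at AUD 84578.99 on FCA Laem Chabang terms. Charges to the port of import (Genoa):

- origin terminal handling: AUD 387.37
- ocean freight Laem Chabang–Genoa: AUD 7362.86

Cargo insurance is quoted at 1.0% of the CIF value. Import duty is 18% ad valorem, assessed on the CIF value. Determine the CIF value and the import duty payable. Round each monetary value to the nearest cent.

Let C be the CIF value. C = FCA price + pre-shipment costs + freight + 1.0% × C
C − 1.0% × C = 84578.99 + 387.37 + 7362.86
0.99 × C = 92329.22
C = 92329.22 / 0.99 = 93261.84
Insurance premium = 1.0% × 93261.84 = 932.62
Import duty = 93261.84 × 18% = 16787.13

CIF value: AUD 93261.84; import duty: AUD 16787.13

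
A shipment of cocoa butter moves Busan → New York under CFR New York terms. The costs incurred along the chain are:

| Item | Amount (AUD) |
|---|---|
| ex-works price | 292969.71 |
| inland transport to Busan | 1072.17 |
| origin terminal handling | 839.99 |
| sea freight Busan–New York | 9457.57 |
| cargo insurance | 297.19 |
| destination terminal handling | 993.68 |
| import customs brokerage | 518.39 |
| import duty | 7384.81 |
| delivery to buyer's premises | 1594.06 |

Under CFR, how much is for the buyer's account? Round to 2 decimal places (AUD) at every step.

CFR: the seller pays costs through ocean freight to the destination port, but not insurance.
Seller's account: goods 292969.71 + inland to port 1072.17 + origin terminal 839.99 + freight 9457.57 = 304339.44
Buyer's account: insurance 297.19 + destination terminal 993.68 + brokerage 518.39 + duty 7384.81 + delivery 1594.06 = 10788.13

Buyer's account: AUD 10788.13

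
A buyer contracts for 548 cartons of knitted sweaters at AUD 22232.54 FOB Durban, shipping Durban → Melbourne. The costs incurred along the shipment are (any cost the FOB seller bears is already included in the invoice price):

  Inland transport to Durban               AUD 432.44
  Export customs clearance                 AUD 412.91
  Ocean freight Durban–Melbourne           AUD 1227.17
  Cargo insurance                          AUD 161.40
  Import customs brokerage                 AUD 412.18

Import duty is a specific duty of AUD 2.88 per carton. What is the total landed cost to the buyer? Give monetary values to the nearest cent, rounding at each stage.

FOB: the seller bears costs until goods are on board at the origin port; the buyer bears freight, insurance and all costs thereafter.
Already in the invoice (seller's account under FOB): inland to port, export clearance — exclude.
CIF value = FOB price + freight + insurance = 22232.54 + 1227.17 + 161.40 = 23621.11
Import duty = 548 × 2.88 = 1578.24
Buyer bears: freight 1227.17 + insurance 161.40 + brokerage 412.18 + duty 1578.24 = 3378.99
Landed cost = invoice 22232.54 + 3378.99 = 25611.53

Total landed cost: AUD 25611.53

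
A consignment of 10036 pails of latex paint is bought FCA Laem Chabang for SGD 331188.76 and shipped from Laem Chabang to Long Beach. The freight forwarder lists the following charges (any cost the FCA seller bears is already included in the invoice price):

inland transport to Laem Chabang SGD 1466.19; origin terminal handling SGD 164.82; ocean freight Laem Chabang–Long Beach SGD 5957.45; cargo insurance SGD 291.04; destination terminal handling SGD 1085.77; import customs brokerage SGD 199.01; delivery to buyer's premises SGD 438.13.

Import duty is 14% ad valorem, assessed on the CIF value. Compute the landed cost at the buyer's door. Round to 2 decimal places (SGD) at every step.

Total landed cost: SGD 386589.27

FCA: the seller delivers export-cleared goods to the carrier; the buyer bears costs from that point.
Already in the invoice (seller's account under FCA): inland to port — exclude.
CIF value = FCA price + origin terminal + freight + insurance = 331188.76 + 164.82 + 5957.45 + 291.04 = 337602.07
Import duty = 337602.07 × 14% = 47264.29
Buyer bears: origin terminal 164.82 + freight 5957.45 + insurance 291.04 + destination terminal 1085.77 + brokerage 199.01 + delivery 438.13 + duty 47264.29 = 55400.51
Landed cost = invoice 331188.76 + 55400.51 = 386589.27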